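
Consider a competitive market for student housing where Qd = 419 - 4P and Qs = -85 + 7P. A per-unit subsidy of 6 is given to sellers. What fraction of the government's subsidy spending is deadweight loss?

Pre-subsidy: 419 - 4P = -85 + 7P gives P* = 504/11, Q* = 2593/11.
With the subsidy, sellers receive Ps = Pb + 6 for each unit, where Pb is the price buyers pay.
Supply in terms of Pb becomes Qs = -85 + 7(Pb + 6) = -43 + 7Pb. Setting this equal to demand: 419 - 4Pb = -43 + 7Pb, so Pb = 42.
Sellers receive Ps = 42 + 6 = 48; Q' = 419 − 4·42 = 251.
ΔCS = ½(2593/11 + 251)(504/11 − 42) = 112434/121; ΔPS = ½(2593/11 + 251)(48 − 504/11) = 64248/121.
Government spending = 6 × 251 = 1506.
DWL = ½ × 6 × (251 − 2593/11) = 504/11; fraction = (504/11) / 1506 = 84/2761.

DWL / government spending = 84/2761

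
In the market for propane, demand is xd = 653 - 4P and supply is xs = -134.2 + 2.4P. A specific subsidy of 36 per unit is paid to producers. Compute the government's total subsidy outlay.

Pre-subsidy: 653 - 4P = -134.2 + 2.4P gives P* = 123, x* = 161.
With the subsidy, sellers receive Ps = Pb + 36 for each unit, where Pb is the price buyers pay.
Supply in terms of Pb becomes xs = -134.2 + 2.4(Pb + 36) = -47.8 + 2.4Pb. Setting this equal to demand: 653 - 4Pb = -47.8 + 2.4Pb, so Pb = 109.5.
Sellers receive Ps = 109.5 + 36 = 145.5; x' = 653 − 4·109.5 = 215.
Government outlay = subsidy × quantity = 36 × 215 = 7740.

Government cost = 7740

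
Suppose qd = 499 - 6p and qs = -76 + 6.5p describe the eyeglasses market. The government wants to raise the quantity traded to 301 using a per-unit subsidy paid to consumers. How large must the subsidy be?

Required subsidy s = 25 per unit

At q = 301, invert demand for the buyer price: pb = (499 − 301)/6 = 33; invert supply for the seller price: ps = (301 − (-76))/6.5 = 58.
The subsidy must fill the gap: s = ps − pb = 58 − 33 = 25.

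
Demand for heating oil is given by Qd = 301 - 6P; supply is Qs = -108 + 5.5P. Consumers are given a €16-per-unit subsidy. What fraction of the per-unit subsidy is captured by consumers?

Pre-subsidy: 301 - 6P = -108 + 5.5P gives P* = 818/23, Q* = 2015/23.
With the rebate, buyers effectively pay Pb = Ps − 16, where Ps is the price sellers receive.
Demand in terms of Ps becomes Qd = 301 − 6(Ps − 16) = 397 - 6Ps. Setting this equal to supply: 397 - 6Ps = -108 + 5.5Ps, so Ps = 1010/23.
Buyers pay Pb = 1010/23 − 16 = 642/23; Q' = -108 + 5.5·(1010/23) = 3071/23.
Buyers' price falls by P* − Pb = 818/23 − 642/23 = 176/23; sellers' price rises by Ps − P* = 1010/23 − 818/23 = 192/23.
So consumers capture (176/23)/16 = 11/23 of each unit of subsidy.

Consumer share = 11/23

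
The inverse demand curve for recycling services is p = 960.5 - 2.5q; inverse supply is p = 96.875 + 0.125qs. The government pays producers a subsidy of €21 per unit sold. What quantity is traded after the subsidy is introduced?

q' = 337

Pre-subsidy: 960.5 - 2.5q = 96.875 + 0.125q gives q* = 329 and p* = 138.
With the subsidy, sellers receive ps = pb + 21 for each unit, where pb is the price buyers pay.
On the curves, pb = 960.5 - 2.5q and ps = 96.875 + 0.125q; the wedge ps − pb = 21 gives 96.875 + 0.125q − (960.5 - 2.5q) = 21, so q' = 337.
Then pb = 960.5 − 2.5·337 = 118 and ps = 96.875 + 0.125·337 = 139.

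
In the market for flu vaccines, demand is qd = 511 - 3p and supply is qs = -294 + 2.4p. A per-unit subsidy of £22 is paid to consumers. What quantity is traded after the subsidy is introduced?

Pre-subsidy: 511 - 3p = -294 + 2.4p gives p* = 4025/27, q* = 574/9.
With the rebate, buyers effectively pay pb = ps − 22, where ps is the price sellers receive.
Demand in terms of ps becomes qd = 511 − 3(ps − 22) = 577 - 3ps. Setting this equal to supply: 577 - 3ps = -294 + 2.4ps, so ps = 4355/27.
Buyers pay pb = 4355/27 − 22 = 3761/27; q' = -294 + 2.4·(4355/27) = 838/9.

q' = 838/9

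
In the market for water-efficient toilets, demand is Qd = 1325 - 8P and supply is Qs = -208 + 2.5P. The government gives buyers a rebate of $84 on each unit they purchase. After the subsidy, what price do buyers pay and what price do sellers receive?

Buyers pay $126; sellers receive $210

Pre-subsidy: 1325 - 8P = -208 + 2.5P gives P* = 146, Q* = 157.
With the rebate, buyers effectively pay Pb = Ps − 84, where Ps is the price sellers receive.
Demand in terms of Ps becomes Qd = 1325 − 8(Ps − 84) = 1997 - 8Ps. Setting this equal to supply: 1997 - 8Ps = -208 + 2.5Ps, so Ps = 210.
Buyers pay Pb = 210 − 84 = 126; Q' = -208 + 2.5·210 = 317.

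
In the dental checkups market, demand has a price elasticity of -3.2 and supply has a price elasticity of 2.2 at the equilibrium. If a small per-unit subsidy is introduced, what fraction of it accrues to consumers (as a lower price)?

For a small subsidy around the equilibrium, the benefit split depends on the relative slopes, which at a point are proportional to the elasticities.
Buyer share = εs/(εs + |εd|) = 2.2/(2.2 + 3.2) = 11/27; seller share = |εd|/(εs + |εd|) = 16/27.

Consumer share = 11/27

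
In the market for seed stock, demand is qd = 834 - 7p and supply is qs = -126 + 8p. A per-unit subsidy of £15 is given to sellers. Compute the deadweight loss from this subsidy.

Pre-subsidy: 834 - 7p = -126 + 8p gives p* = 64, q* = 386.
With the subsidy, sellers receive ps = pb + 15 for each unit, where pb is the price buyers pay.
Supply in terms of pb becomes qs = -126 + 8(pb + 15) = -6 + 8pb. Setting this equal to demand: 834 - 7pb = -6 + 8pb, so pb = 56.
Sellers receive ps = 56 + 15 = 71; q' = 834 − 7·56 = 442.
The subsidy expands output by 442 − 386 = 56 past the efficient level; on those units the gap between marginal cost and willingness to pay runs from 0 up to 15.
DWL = ½ × 15 × 56 = 420.

Deadweight loss = £420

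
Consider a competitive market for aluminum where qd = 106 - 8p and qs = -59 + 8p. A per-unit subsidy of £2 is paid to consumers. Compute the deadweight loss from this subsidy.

Deadweight loss = £8

Pre-subsidy: 106 - 8p = -59 + 8p gives p* = 10.3125, q* = 23.5.
With the rebate, buyers effectively pay pb = ps − 2, where ps is the price sellers receive.
Demand in terms of ps becomes qd = 106 − 8(ps − 2) = 122 - 8ps. Setting this equal to supply: 122 - 8ps = -59 + 8ps, so ps = 11.3125.
Buyers pay pb = 11.3125 − 2 = 9.3125; q' = -59 + 8·11.3125 = 31.5.
The subsidy expands output by 31.5 − 23.5 = 8 past the efficient level; on those units the gap between marginal cost and willingness to pay runs from 0 up to 2.
DWL = ½ × 2 × 8 = 8.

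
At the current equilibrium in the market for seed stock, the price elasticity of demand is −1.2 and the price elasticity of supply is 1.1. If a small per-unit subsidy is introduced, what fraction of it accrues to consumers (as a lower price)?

Consumer share = 11/23

For a small subsidy around the equilibrium, the benefit split depends on the relative slopes, which at a point are proportional to the elasticities.
Buyer share = εs/(εs + |εd|) = 1.1/(1.1 + 1.2) = 11/23; seller share = |εd|/(εs + |εd|) = 12/23.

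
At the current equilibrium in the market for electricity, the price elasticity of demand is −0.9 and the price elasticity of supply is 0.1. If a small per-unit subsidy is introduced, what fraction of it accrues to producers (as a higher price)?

For a small subsidy around the equilibrium, the benefit split depends on the relative slopes, which at a point are proportional to the elasticities.
Buyer share = εs/(εs + |εd|) = 0.1/(0.1 + 0.9) = 0.1; seller share = |εd|/(εs + |εd|) = 0.9.
So producers capture 0.9 of the subsidy.

Producer share = 0.9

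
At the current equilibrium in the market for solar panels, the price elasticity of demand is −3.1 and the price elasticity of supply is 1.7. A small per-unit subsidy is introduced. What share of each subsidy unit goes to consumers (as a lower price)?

For a small subsidy around the equilibrium, the benefit split depends on the relative slopes, which at a point are proportional to the elasticities.
Buyer share = εs/(εs + |εd|) = 1.7/(1.7 + 3.1) = 17/48; seller share = |εd|/(εs + |εd|) = 31/48.

Consumer share = 17/48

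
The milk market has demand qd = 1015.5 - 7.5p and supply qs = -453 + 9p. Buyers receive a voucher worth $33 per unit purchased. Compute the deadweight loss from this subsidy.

Pre-subsidy: 1015.5 - 7.5p = -453 + 9p gives p* = 89, q* = 348.
With the rebate, buyers effectively pay pb = ps − 33, where ps is the price sellers receive.
Demand in terms of ps becomes qd = 1015.5 − 7.5(ps − 33) = 1263 - 7.5ps. Setting this equal to supply: 1263 - 7.5ps = -453 + 9ps, so ps = 104.
Buyers pay pb = 104 − 33 = 71; q' = -453 + 9·104 = 483.
The subsidy expands output by 483 − 348 = 135 past the efficient level; on those units the gap between marginal cost and willingness to pay runs from 0 up to 33.
DWL = ½ × 33 × 135 = 2227.5.

Deadweight loss = $2227.5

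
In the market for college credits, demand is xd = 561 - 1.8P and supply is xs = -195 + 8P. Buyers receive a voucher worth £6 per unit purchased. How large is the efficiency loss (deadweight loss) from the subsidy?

Deadweight loss = 1296/49

Pre-subsidy: 561 - 1.8P = -195 + 8P gives P* = 540/7, x* = 2955/7.
With the rebate, buyers effectively pay Pb = Ps − 6, where Ps is the price sellers receive.
Demand in terms of Ps becomes xd = 561 − 1.8(Ps − 6) = 571.8 - 1.8Ps. Setting this equal to supply: 571.8 - 1.8Ps = -195 + 8Ps, so Ps = 3834/49.
Buyers pay Pb = 3834/49 − 6 = 3540/49; x' = -195 + 8·(3834/49) = 21117/49.
The subsidy expands output by 21117/49 − 2955/7 = 432/49 past the efficient level; on those units the gap between marginal cost and willingness to pay runs from 0 up to 6.
DWL = ½ × 6 × 432/49 = 1296/49.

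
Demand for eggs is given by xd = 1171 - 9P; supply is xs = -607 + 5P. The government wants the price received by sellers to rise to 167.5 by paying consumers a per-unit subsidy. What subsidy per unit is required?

Required subsidy s = 63 per unit

At a seller price of 167.5, quantity supplied is -607 + 5·167.5 = 230.5.
Buyers absorb 230.5 only when they pay Pb with 1171 − 9·Pb = 230.5, i.e. Pb = 104.5.
s = Ps − Pb = 167.5 − 104.5 = 63.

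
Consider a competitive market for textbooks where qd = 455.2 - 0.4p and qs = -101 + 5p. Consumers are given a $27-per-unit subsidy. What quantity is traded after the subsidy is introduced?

Pre-subsidy: 455.2 - 0.4p = -101 + 5p gives p* = 103, q* = 414.
With the rebate, buyers effectively pay pb = ps − 27, where ps is the price sellers receive.
Demand in terms of ps becomes qd = 455.2 − 0.4(ps − 27) = 466 - 0.4ps. Setting this equal to supply: 466 - 0.4ps = -101 + 5ps, so ps = 105.
Buyers pay pb = 105 − 27 = 78; q' = -101 + 5·105 = 424.

q' = 424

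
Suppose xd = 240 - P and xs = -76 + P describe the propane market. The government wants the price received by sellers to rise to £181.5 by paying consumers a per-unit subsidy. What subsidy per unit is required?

At a seller price of 181.5, quantity supplied is -76 + 1·181.5 = 105.5.
Buyers absorb 105.5 only when they pay Pb with 240 − 1·Pb = 105.5, i.e. Pb = 134.5.
s = Ps − Pb = 181.5 − 134.5 = 47.

Required subsidy s = £47 per unit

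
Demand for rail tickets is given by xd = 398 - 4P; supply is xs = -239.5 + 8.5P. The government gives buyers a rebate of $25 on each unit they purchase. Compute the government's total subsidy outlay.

Pre-subsidy: 398 - 4P = -239.5 + 8.5P gives P* = 51, x* = 194.
With the rebate, buyers effectively pay Pb = Ps − 25, where Ps is the price sellers receive.
Demand in terms of Ps becomes xd = 398 − 4(Ps − 25) = 498 - 4Ps. Setting this equal to supply: 498 - 4Ps = -239.5 + 8.5Ps, so Ps = 59.
Buyers pay Pb = 59 − 25 = 34; x' = -239.5 + 8.5·59 = 262.
Government outlay = subsidy × quantity = 25 × 262 = 6550.

Government cost = $6550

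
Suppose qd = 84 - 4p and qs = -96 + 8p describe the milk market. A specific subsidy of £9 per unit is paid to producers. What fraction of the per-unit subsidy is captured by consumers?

Pre-subsidy: 84 - 4p = -96 + 8p gives p* = 15, q* = 24.
With the subsidy, sellers receive ps = pb + 9 for each unit, where pb is the price buyers pay.
Supply in terms of pb becomes qs = -96 + 8(pb + 9) = -24 + 8pb. Setting this equal to demand: 84 - 4pb = -24 + 8pb, so pb = 9.
Sellers receive ps = 9 + 9 = 18; q' = 84 − 4·9 = 48.
Buyers' price falls by p* − pb = 15 − 9 = 6; sellers' price rises by ps − p* = 18 − 15 = 3.
So consumers capture 6/9 = 2/3 of each unit of subsidy.

Consumer share = 2/3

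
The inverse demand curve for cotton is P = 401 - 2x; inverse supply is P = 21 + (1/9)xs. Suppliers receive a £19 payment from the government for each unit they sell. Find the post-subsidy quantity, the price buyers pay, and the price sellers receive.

Pre-subsidy: 401 - 2x = 21 + (1/9)x gives x* = 180 and P* = 41.
With the subsidy, sellers receive Ps = Pb + 19 for each unit, where Pb is the price buyers pay.
On the curves, Pb = 401 - 2x and Ps = 21 + (1/9)x; the wedge Ps − Pb = 19 gives 21 + (1/9)x − (401 - 2x) = 19, so x' = 189.
Then Pb = 401 − 2·189 = 23 and Ps = 21 + (1/9)·189 = 42.

x' = 189; buyers pay £23; sellers receive £42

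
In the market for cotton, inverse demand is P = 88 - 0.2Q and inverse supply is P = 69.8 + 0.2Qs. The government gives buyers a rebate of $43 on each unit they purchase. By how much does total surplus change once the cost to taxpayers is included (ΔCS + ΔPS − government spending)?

Net change in total surplus = -$2311.25

Pre-subsidy: 88 - 0.2Q = 69.8 + 0.2Q gives Q* = 45.5 and P* = 78.9.
With the rebate, buyers effectively pay Pb = Ps − 43, where Ps is the price sellers receive.
On the curves, Pb = 88 - 0.2Q and Ps = 69.8 + 0.2Q; the wedge Ps − Pb = 43 gives 69.8 + 0.2Q − (88 - 0.2Q) = 43, so Q' = 153.
Then Pb = 88 − 0.2·153 = 57.4 and Ps = 69.8 + 0.2·153 = 100.4.
ΔCS = ½(45.5 + 153)(78.9 − 57.4) = 2133.875; ΔPS = ½(45.5 + 153)(100.4 − 78.9) = 2133.875.
Government spending = 43 × 153 = 6579.
Net change = 2133.875 + 2133.875 − 6579 = -2311.25. The loss equals the DWL triangle ½·43·107.5.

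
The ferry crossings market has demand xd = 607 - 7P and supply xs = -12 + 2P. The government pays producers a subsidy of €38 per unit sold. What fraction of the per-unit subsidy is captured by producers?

Pre-subsidy: 607 - 7P = -12 + 2P gives P* = 619/9, x* = 1130/9.
With the subsidy, sellers receive Ps = Pb + 38 for each unit, where Pb is the price buyers pay.
Supply in terms of Pb becomes xs = -12 + 2(Pb + 38) = 64 + 2Pb. Setting this equal to demand: 607 - 7Pb = 64 + 2Pb, so Pb = 181/3.
Sellers receive Ps = 181/3 + 38 = 295/3; x' = 607 − 7·(181/3) = 554/3.
Buyers' price falls by P* − Pb = 619/9 − 181/3 = 76/9; sellers' price rises by Ps − P* = 295/3 − 619/9 = 266/9.
So producers capture (266/9)/38 = 7/9 of each unit of subsidy.

Producer share = 7/9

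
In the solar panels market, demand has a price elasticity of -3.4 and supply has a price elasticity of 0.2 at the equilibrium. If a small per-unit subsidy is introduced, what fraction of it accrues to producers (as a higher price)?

Producer share = 17/18

For a small subsidy around the equilibrium, the benefit split depends on the relative slopes, which at a point are proportional to the elasticities.
Buyer share = εs/(εs + |εd|) = 0.2/(0.2 + 3.4) = 1/18; seller share = |εd|/(εs + |εd|) = 17/18.
So producers capture 17/18 of the subsidy.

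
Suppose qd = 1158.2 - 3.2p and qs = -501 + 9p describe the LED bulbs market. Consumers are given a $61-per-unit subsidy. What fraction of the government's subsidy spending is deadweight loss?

Pre-subsidy: 1158.2 - 3.2p = -501 + 9p gives p* = 136, q* = 723.
With the rebate, buyers effectively pay pb = ps − 61, where ps is the price sellers receive.
Demand in terms of ps becomes qd = 1158.2 − 3.2(ps − 61) = 1353.4 - 3.2ps. Setting this equal to supply: 1353.4 - 3.2ps = -501 + 9ps, so ps = 152.
Buyers pay pb = 152 − 61 = 91; q' = -501 + 9·152 = 867.
ΔCS = ½(723 + 867)(136 − 91) = 35775; ΔPS = ½(723 + 867)(152 − 136) = 12720.
Government spending = 61 × 867 = 52887.
DWL = ½ × 61 × (867 − 723) = 4392; fraction = 4392 / 52887 = 24/289.

DWL / government spending = 24/289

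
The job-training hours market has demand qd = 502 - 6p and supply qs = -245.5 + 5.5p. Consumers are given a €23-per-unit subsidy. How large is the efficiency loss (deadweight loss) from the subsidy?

Deadweight loss = €759

Pre-subsidy: 502 - 6p = -245.5 + 5.5p gives p* = 65, q* = 112.
With the rebate, buyers effectively pay pb = ps − 23, where ps is the price sellers receive.
Demand in terms of ps becomes qd = 502 − 6(ps − 23) = 640 - 6ps. Setting this equal to supply: 640 - 6ps = -245.5 + 5.5ps, so ps = 77.
Buyers pay pb = 77 − 23 = 54; q' = -245.5 + 5.5·77 = 178.
The subsidy expands output by 178 − 112 = 66 past the efficient level; on those units the gap between marginal cost and willingness to pay runs from 0 up to 23.
DWL = ½ × 23 × 66 = 759.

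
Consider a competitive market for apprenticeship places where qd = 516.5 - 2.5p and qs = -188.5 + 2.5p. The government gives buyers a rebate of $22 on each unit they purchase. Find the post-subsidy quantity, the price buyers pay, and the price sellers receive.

q' = 191.5; buyers pay $130; sellers receive $152

Pre-subsidy: 516.5 - 2.5p = -188.5 + 2.5p gives p* = 141, q* = 164.
With the rebate, buyers effectively pay pb = ps − 22, where ps is the price sellers receive.
Demand in terms of ps becomes qd = 516.5 − 2.5(ps − 22) = 571.5 - 2.5ps. Setting this equal to supply: 571.5 - 2.5ps = -188.5 + 2.5ps, so ps = 152.
Buyers pay pb = 152 − 22 = 130; q' = -188.5 + 2.5·152 = 191.5.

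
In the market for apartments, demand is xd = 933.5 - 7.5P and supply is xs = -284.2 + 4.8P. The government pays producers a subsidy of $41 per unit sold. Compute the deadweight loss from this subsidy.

Deadweight loss = $2460

Pre-subsidy: 933.5 - 7.5P = -284.2 + 4.8P gives P* = 99, x* = 191.
With the subsidy, sellers receive Ps = Pb + 41 for each unit, where Pb is the price buyers pay.
Supply in terms of Pb becomes xs = -284.2 + 4.8(Pb + 41) = -87.4 + 4.8Pb. Setting this equal to demand: 933.5 - 7.5Pb = -87.4 + 4.8Pb, so Pb = 83.
Sellers receive Ps = 83 + 41 = 124; x' = 933.5 − 7.5·83 = 311.
The subsidy expands output by 311 − 191 = 120 past the efficient level; on those units the gap between marginal cost and willingness to pay runs from 0 up to 41.
DWL = ½ × 41 × 120 = 2460.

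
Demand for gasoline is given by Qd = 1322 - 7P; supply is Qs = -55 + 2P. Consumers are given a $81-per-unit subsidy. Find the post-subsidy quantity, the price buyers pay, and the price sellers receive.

Pre-subsidy: 1322 - 7P = -55 + 2P gives P* = 153, Q* = 251.
With the rebate, buyers effectively pay Pb = Ps − 81, where Ps is the price sellers receive.
Demand in terms of Ps becomes Qd = 1322 − 7(Ps − 81) = 1889 - 7Ps. Setting this equal to supply: 1889 - 7Ps = -55 + 2Ps, so Ps = 216.
Buyers pay Pb = 216 − 81 = 135; Q' = -55 + 2·216 = 377.

Q' = 377; buyers pay $135; sellers receive $216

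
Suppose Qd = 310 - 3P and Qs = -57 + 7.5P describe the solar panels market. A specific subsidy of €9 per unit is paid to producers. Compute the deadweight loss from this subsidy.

Pre-subsidy: 310 - 3P = -57 + 7.5P gives P* = 734/21, Q* = 1436/7.
With the subsidy, sellers receive Ps = Pb + 9 for each unit, where Pb is the price buyers pay.
Supply in terms of Pb becomes Qs = -57 + 7.5(Pb + 9) = 10.5 + 7.5Pb. Setting this equal to demand: 310 - 3Pb = 10.5 + 7.5Pb, so Pb = 599/21.
Sellers receive Ps = 599/21 + 9 = 788/21; Q' = 310 − 3·(599/21) = 1571/7.
The subsidy expands output by 1571/7 − 1436/7 = 135/7 past the efficient level; on those units the gap between marginal cost and willingness to pay runs from 0 up to 9.
DWL = ½ × 9 × 135/7 = 1215/14.

Deadweight loss = 1215/14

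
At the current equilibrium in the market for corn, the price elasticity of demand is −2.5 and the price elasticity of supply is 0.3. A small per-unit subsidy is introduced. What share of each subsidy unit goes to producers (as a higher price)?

For a small subsidy around the equilibrium, the benefit split depends on the relative slopes, which at a point are proportional to the elasticities.
Buyer share = εs/(εs + |εd|) = 0.3/(0.3 + 2.5) = 3/28; seller share = |εd|/(εs + |εd|) = 25/28.
So producers capture 25/28 of the subsidy.

Producer share = 25/28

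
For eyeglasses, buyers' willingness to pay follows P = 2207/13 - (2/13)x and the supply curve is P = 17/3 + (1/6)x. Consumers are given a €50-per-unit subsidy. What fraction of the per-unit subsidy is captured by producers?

Producer share = 0.52

Pre-subsidy: 2207/13 - (2/13)x = 17/3 + (1/6)x gives x* = 512 and P* = 91.
With the rebate, buyers effectively pay Pb = Ps − 50, where Ps is the price sellers receive.
On the curves, Pb = 2207/13 - (2/13)x and Ps = 17/3 + (1/6)x; the wedge Ps − Pb = 50 gives 17/3 + (1/6)x − (2207/13 - (2/13)x) = 50, so x' = 668.
Then Pb = 2207/13 − (2/13)·668 = 67 and Ps = 17/3 + (1/6)·668 = 117.
Buyers' price falls by P* − Pb = 91 − 67 = 24; sellers' price rises by Ps − P* = 117 − 91 = 26.
So producers capture 26/50 = 0.52 of each unit of subsidy.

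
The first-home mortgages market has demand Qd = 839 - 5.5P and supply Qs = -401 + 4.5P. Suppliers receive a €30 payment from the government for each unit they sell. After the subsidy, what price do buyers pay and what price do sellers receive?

Pre-subsidy: 839 - 5.5P = -401 + 4.5P gives P* = 124, Q* = 157.
With the subsidy, sellers receive Ps = Pb + 30 for each unit, where Pb is the price buyers pay.
Supply in terms of Pb becomes Qs = -401 + 4.5(Pb + 30) = -266 + 4.5Pb. Setting this equal to demand: 839 - 5.5Pb = -266 + 4.5Pb, so Pb = 110.5.
Sellers receive Ps = 110.5 + 30 = 140.5; Q' = 839 − 5.5·110.5 = 231.25.

Buyers pay €110.5; sellers receive €140.5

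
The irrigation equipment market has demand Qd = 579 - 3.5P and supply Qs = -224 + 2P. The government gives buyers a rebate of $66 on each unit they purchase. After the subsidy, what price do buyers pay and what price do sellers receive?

Buyers pay $122; sellers receive $188

Pre-subsidy: 579 - 3.5P = -224 + 2P gives P* = 146, Q* = 68.
With the rebate, buyers effectively pay Pb = Ps − 66, where Ps is the price sellers receive.
Demand in terms of Ps becomes Qd = 579 − 3.5(Ps − 66) = 810 - 3.5Ps. Setting this equal to supply: 810 - 3.5Ps = -224 + 2Ps, so Ps = 188.
Buyers pay Pb = 188 − 66 = 122; Q' = -224 + 2·188 = 152.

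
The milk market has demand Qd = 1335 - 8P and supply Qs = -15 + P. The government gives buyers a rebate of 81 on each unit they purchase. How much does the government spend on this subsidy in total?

Pre-subsidy: 1335 - 8P = -15 + P gives P* = 150, Q* = 135.
With the rebate, buyers effectively pay Pb = Ps − 81, where Ps is the price sellers receive.
Demand in terms of Ps becomes Qd = 1335 − 8(Ps − 81) = 1983 - 8Ps. Setting this equal to supply: 1983 - 8Ps = -15 + Ps, so Ps = 222.
Buyers pay Pb = 222 − 81 = 141; Q' = -15 + 1·222 = 207.
Government outlay = subsidy × quantity = 81 × 207 = 16767.

Government cost = 16767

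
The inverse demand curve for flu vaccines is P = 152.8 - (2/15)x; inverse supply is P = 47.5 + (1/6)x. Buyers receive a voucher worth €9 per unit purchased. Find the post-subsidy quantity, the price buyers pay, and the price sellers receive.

Pre-subsidy: 152.8 - (2/15)x = 47.5 + (1/6)x gives x* = 351 and P* = 106.
With the rebate, buyers effectively pay Pb = Ps − 9, where Ps is the price sellers receive.
On the curves, Pb = 152.8 - (2/15)x and Ps = 47.5 + (1/6)x; the wedge Ps − Pb = 9 gives 47.5 + (1/6)x − (152.8 - (2/15)x) = 9, so x' = 381.
Then Pb = 152.8 − (2/15)·381 = 102 and Ps = 47.5 + (1/6)·381 = 111.

x' = 381; buyers pay €102; sellers receive €111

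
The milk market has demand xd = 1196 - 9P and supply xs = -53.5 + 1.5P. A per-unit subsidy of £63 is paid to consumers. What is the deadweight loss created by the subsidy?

Pre-subsidy: 1196 - 9P = -53.5 + 1.5P gives P* = 119, x* = 125.
With the rebate, buyers effectively pay Pb = Ps − 63, where Ps is the price sellers receive.
Demand in terms of Ps becomes xd = 1196 − 9(Ps − 63) = 1763 - 9Ps. Setting this equal to supply: 1763 - 9Ps = -53.5 + 1.5Ps, so Ps = 173.
Buyers pay Pb = 173 − 63 = 110; x' = -53.5 + 1.5·173 = 206.
The subsidy expands output by 206 − 125 = 81 past the efficient level; on those units the gap between marginal cost and willingness to pay runs from 0 up to 63.
DWL = ½ × 63 × 81 = 2551.5.

Deadweight loss = £2551.5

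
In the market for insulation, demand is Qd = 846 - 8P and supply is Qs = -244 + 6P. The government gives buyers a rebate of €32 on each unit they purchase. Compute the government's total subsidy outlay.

Pre-subsidy: 846 - 8P = -244 + 6P gives P* = 545/7, Q* = 1562/7.
With the rebate, buyers effectively pay Pb = Ps − 32, where Ps is the price sellers receive.
Demand in terms of Ps becomes Qd = 846 − 8(Ps − 32) = 1102 - 8Ps. Setting this equal to supply: 1102 - 8Ps = -244 + 6Ps, so Ps = 673/7.
Buyers pay Pb = 673/7 − 32 = 449/7; Q' = -244 + 6·(673/7) = 2330/7.
Government outlay = subsidy × quantity = 32 × 2330/7 = 74560/7.

Government cost = 74560/7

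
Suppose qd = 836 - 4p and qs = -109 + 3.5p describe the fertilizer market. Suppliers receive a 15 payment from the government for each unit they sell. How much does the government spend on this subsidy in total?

Government cost = 5400

Pre-subsidy: 836 - 4p = -109 + 3.5p gives p* = 126, q* = 332.
With the subsidy, sellers receive ps = pb + 15 for each unit, where pb is the price buyers pay.
Supply in terms of pb becomes qs = -109 + 3.5(pb + 15) = -56.5 + 3.5pb. Setting this equal to demand: 836 - 4pb = -56.5 + 3.5pb, so pb = 119.
Sellers receive ps = 119 + 15 = 134; q' = 836 − 4·119 = 360.
Government outlay = subsidy × quantity = 15 × 360 = 5400.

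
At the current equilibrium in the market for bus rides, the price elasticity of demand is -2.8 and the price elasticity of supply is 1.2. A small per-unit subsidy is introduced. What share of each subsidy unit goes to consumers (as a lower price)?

For a small subsidy around the equilibrium, the benefit split depends on the relative slopes, which at a point are proportional to the elasticities.
Buyer share = εs/(εs + |εd|) = 1.2/(1.2 + 2.8) = 0.3; seller share = |εd|/(εs + |εd|) = 0.7.

Consumer share = 0.3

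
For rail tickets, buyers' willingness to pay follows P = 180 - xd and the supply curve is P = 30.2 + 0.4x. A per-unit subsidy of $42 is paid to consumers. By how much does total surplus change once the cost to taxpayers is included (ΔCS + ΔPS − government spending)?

Pre-subsidy: 180 - x = 30.2 + 0.4x gives x* = 107 and P* = 73.
With the rebate, buyers effectively pay Pb = Ps − 42, where Ps is the price sellers receive.
On the curves, Pb = 180 - x and Ps = 30.2 + 0.4x; the wedge Ps − Pb = 42 gives 30.2 + 0.4x − (180 - x) = 42, so x' = 137.
Then Pb = 180 − 1·137 = 43 and Ps = 30.2 + 0.4·137 = 85.
ΔCS = ½(107 + 137)(73 − 43) = 3660; ΔPS = ½(107 + 137)(85 − 73) = 1464.
Government spending = 42 × 137 = 5754.
Net change = 3660 + 1464 − 5754 = -630. The loss equals the DWL triangle ½·42·30.

Net change in total surplus = -$630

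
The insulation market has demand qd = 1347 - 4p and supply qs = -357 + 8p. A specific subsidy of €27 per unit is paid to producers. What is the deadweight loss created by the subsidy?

Deadweight loss = €972

Pre-subsidy: 1347 - 4p = -357 + 8p gives p* = 142, q* = 779.
With the subsidy, sellers receive ps = pb + 27 for each unit, where pb is the price buyers pay.
Supply in terms of pb becomes qs = -357 + 8(pb + 27) = -141 + 8pb. Setting this equal to demand: 1347 - 4pb = -141 + 8pb, so pb = 124.
Sellers receive ps = 124 + 27 = 151; q' = 1347 − 4·124 = 851.
The subsidy expands output by 851 − 779 = 72 past the efficient level; on those units the gap between marginal cost and willingness to pay runs from 0 up to 27.
DWL = ½ × 27 × 72 = 972.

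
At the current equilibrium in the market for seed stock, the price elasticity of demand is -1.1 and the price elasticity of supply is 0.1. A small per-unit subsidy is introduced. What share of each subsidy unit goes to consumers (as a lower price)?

Consumer share = 1/12

For a small subsidy around the equilibrium, the benefit split depends on the relative slopes, which at a point are proportional to the elasticities.
Buyer share = εs/(εs + |εd|) = 0.1/(0.1 + 1.1) = 1/12; seller share = |εd|/(εs + |εd|) = 11/12.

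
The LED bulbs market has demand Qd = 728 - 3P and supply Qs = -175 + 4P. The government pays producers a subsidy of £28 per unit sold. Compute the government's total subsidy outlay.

Pre-subsidy: 728 - 3P = -175 + 4P gives P* = 129, Q* = 341.
With the subsidy, sellers receive Ps = Pb + 28 for each unit, where Pb is the price buyers pay.
Supply in terms of Pb becomes Qs = -175 + 4(Pb + 28) = -63 + 4Pb. Setting this equal to demand: 728 - 3Pb = -63 + 4Pb, so Pb = 113.
Sellers receive Ps = 113 + 28 = 141; Q' = 728 − 3·113 = 389.
Government outlay = subsidy × quantity = 28 × 389 = 10892.

Government cost = £10892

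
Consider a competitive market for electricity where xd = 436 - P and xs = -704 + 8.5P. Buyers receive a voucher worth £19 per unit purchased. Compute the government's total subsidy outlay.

Government cost = £6327

Pre-subsidy: 436 - P = -704 + 8.5P gives P* = 120, x* = 316.
With the rebate, buyers effectively pay Pb = Ps − 19, where Ps is the price sellers receive.
Demand in terms of Ps becomes xd = 436 − 1(Ps − 19) = 455 - Ps. Setting this equal to supply: 455 - Ps = -704 + 8.5Ps, so Ps = 122.
Buyers pay Pb = 122 − 19 = 103; x' = -704 + 8.5·122 = 333.
Government outlay = subsidy × quantity = 19 × 333 = 6327.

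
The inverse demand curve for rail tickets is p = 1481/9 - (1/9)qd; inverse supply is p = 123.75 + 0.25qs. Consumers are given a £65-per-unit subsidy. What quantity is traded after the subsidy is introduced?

q' = 293

Pre-subsidy: 1481/9 - (1/9)q = 123.75 + 0.25q gives q* = 113 and p* = 152.
With the rebate, buyers effectively pay pb = ps − 65, where ps is the price sellers receive.
On the curves, pb = 1481/9 - (1/9)q and ps = 123.75 + 0.25q; the wedge ps − pb = 65 gives 123.75 + 0.25q − (1481/9 - (1/9)q) = 65, so q' = 293.
Then pb = 1481/9 − (1/9)·293 = 132 and ps = 123.75 + 0.25·293 = 197.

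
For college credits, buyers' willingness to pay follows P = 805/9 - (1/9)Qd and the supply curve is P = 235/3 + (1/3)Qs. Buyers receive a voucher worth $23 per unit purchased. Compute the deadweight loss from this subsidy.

Deadweight loss = $595.125

Pre-subsidy: 805/9 - (1/9)Q = 235/3 + (1/3)Q gives Q* = 25 and P* = 260/3.
With the rebate, buyers effectively pay Pb = Ps − 23, where Ps is the price sellers receive.
On the curves, Pb = 805/9 - (1/9)Q and Ps = 235/3 + (1/3)Q; the wedge Ps − Pb = 23 gives 235/3 + (1/3)Q − (805/9 - (1/9)Q) = 23, so Q' = 76.75.
Then Pb = 805/9 − (1/9)·76.75 = 971/12 and Ps = 235/3 + (1/3)·76.75 = 1247/12.
The subsidy expands output by 76.75 − 25 = 51.75 past the efficient level; on those units the gap between marginal cost and willingness to pay runs from 0 up to 23.
DWL = ½ × 23 × 51.75 = 595.125.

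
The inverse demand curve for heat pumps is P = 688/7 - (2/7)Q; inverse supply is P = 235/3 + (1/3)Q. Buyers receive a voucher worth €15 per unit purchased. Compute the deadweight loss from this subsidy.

Deadweight loss = 4725/26

Pre-subsidy: 688/7 - (2/7)Q = 235/3 + (1/3)Q gives Q* = 419/13 and P* = 1158/13.
With the rebate, buyers effectively pay Pb = Ps − 15, where Ps is the price sellers receive.
On the curves, Pb = 688/7 - (2/7)Q and Ps = 235/3 + (1/3)Q; the wedge Ps − Pb = 15 gives 235/3 + (1/3)Q − (688/7 - (2/7)Q) = 15, so Q' = 734/13.
Then Pb = 688/7 − (2/7)·(734/13) = 1068/13 and Ps = 235/3 + (1/3)·(734/13) = 1263/13.
The subsidy expands output by 734/13 − 419/13 = 315/13 past the efficient level; on those units the gap between marginal cost and willingness to pay runs from 0 up to 15.
DWL = ½ × 15 × 315/13 = 4725/26.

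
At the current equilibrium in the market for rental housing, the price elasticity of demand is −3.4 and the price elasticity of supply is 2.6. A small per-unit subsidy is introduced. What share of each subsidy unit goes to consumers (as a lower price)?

Consumer share = 13/30

For a small subsidy around the equilibrium, the benefit split depends on the relative slopes, which at a point are proportional to the elasticities.
Buyer share = εs/(εs + |εd|) = 2.6/(2.6 + 3.4) = 13/30; seller share = |εd|/(εs + |εd|) = 17/30.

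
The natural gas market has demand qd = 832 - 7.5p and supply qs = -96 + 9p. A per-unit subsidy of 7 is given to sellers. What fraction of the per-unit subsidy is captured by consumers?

Pre-subsidy: 832 - 7.5p = -96 + 9p gives p* = 1856/33, q* = 4512/11.
With the subsidy, sellers receive ps = pb + 7 for each unit, where pb is the price buyers pay.
Supply in terms of pb becomes qs = -96 + 9(pb + 7) = -33 + 9pb. Setting this equal to demand: 832 - 7.5pb = -33 + 9pb, so pb = 1730/33.
Sellers receive ps = 1730/33 + 7 = 1961/33; q' = 832 − 7.5·(1730/33) = 4827/11.
Buyers' price falls by p* − pb = 1856/33 − 1730/33 = 42/11; sellers' price rises by ps − p* = 1961/33 − 1856/33 = 35/11.
So consumers capture (42/11)/7 = 6/11 of each unit of subsidy.

Consumer share = 6/11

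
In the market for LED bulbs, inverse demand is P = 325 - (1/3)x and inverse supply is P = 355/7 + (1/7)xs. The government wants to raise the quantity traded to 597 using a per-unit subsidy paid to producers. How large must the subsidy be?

Required subsidy s = 10 per unit

At x = 597, from the demand curve buyers pay Pb = 325 − (1/3)·597 = 126; from the supply curve sellers need Ps = 355/7 + (1/7)·597 = 136.
The subsidy must fill the gap: s = Ps − Pb = 136 − 126 = 10.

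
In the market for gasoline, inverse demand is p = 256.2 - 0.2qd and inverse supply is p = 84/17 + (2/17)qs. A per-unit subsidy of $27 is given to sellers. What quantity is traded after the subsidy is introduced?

q' = 876

Pre-subsidy: 256.2 - 0.2q = 84/17 + (2/17)q gives q* = 791 and p* = 98.
With the subsidy, sellers receive ps = pb + 27 for each unit, where pb is the price buyers pay.
On the curves, pb = 256.2 - 0.2q and ps = 84/17 + (2/17)q; the wedge ps − pb = 27 gives 84/17 + (2/17)q − (256.2 - 0.2q) = 27, so q' = 876.
Then pb = 256.2 − 0.2·876 = 81 and ps = 84/17 + (2/17)·876 = 108.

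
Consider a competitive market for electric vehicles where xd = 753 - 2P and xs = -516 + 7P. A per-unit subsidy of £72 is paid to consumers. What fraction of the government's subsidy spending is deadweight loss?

DWL / government spending = 56/583

Pre-subsidy: 753 - 2P = -516 + 7P gives P* = 141, x* = 471.
With the rebate, buyers effectively pay Pb = Ps − 72, where Ps is the price sellers receive.
Demand in terms of Ps becomes xd = 753 − 2(Ps − 72) = 897 - 2Ps. Setting this equal to supply: 897 - 2Ps = -516 + 7Ps, so Ps = 157.
Buyers pay Pb = 157 − 72 = 85; x' = -516 + 7·157 = 583.
ΔCS = ½(471 + 583)(141 − 85) = 29512; ΔPS = ½(471 + 583)(157 − 141) = 8432.
Government spending = 72 × 583 = 41976.
DWL = ½ × 72 × (583 − 471) = 4032; fraction = 4032 / 41976 = 56/583.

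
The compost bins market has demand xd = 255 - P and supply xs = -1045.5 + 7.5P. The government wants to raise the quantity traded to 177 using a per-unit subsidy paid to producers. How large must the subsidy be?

Required subsidy s = 85 per unit

At x = 177, invert demand for the buyer price: Pb = (255 − 177)/1 = 78; invert supply for the seller price: Ps = (177 − (-1045.5))/7.5 = 163.
The subsidy must fill the gap: s = Ps − Pb = 163 − 78 = 85.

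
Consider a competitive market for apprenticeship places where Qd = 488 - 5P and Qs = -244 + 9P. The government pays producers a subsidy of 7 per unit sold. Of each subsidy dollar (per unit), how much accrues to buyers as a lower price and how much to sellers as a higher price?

Pre-subsidy: 488 - 5P = -244 + 9P gives P* = 366/7, Q* = 1586/7.
With the subsidy, sellers receive Ps = Pb + 7 for each unit, where Pb is the price buyers pay.
Supply in terms of Pb becomes Qs = -244 + 9(Pb + 7) = -181 + 9Pb. Setting this equal to demand: 488 - 5Pb = -181 + 9Pb, so Pb = 669/14.
Sellers receive Ps = 669/14 + 7 = 767/14; Q' = 488 − 5·(669/14) = 3487/14.
Buyers' price falls by P* − Pb = 366/7 − 669/14 = 4.5; sellers' price rises by Ps − P* = 767/14 − 366/7 = 2.5.

Buyers gain 4.5 per unit; sellers gain 2.5 per unit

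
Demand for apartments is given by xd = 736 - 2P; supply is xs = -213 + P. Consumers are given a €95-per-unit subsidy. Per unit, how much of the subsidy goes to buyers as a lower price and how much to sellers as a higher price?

Pre-subsidy: 736 - 2P = -213 + P gives P* = 949/3, x* = 310/3.
With the rebate, buyers effectively pay Pb = Ps − 95, where Ps is the price sellers receive.
Demand in terms of Ps becomes xd = 736 − 2(Ps − 95) = 926 - 2Ps. Setting this equal to supply: 926 - 2Ps = -213 + Ps, so Ps = 1139/3.
Buyers pay Pb = 1139/3 − 95 = 854/3; x' = -213 + 1·(1139/3) = 500/3.
Buyers' price falls by P* − Pb = 949/3 − 854/3 = 95/3; sellers' price rises by Ps − P* = 1139/3 − 949/3 = 190/3.

Buyers gain 95/3 per unit; sellers gain 190/3 per unit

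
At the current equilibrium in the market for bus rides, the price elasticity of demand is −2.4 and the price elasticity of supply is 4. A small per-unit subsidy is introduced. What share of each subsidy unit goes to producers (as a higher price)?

Producer share = 0.375

For a small subsidy around the equilibrium, the benefit split depends on the relative slopes, which at a point are proportional to the elasticities.
Buyer share = εs/(εs + |εd|) = 4/(4 + 2.4) = 0.625; seller share = |εd|/(εs + |εd|) = 0.375.
So producers capture 0.375 of the subsidy.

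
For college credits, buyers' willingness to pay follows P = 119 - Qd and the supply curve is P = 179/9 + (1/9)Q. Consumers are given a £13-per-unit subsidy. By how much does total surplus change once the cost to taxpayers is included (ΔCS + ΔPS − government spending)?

Net change in total surplus = -£76.05

Pre-subsidy: 119 - Q = 179/9 + (1/9)Q gives Q* = 89.2 and P* = 29.8.
With the rebate, buyers effectively pay Pb = Ps − 13, where Ps is the price sellers receive.
On the curves, Pb = 119 - Q and Ps = 179/9 + (1/9)Q; the wedge Ps − Pb = 13 gives 179/9 + (1/9)Q − (119 - Q) = 13, so Q' = 100.9.
Then Pb = 119 − 1·100.9 = 18.1 and Ps = 179/9 + (1/9)·100.9 = 31.1.
ΔCS = ½(89.2 + 100.9)(29.8 − 18.1) = 1112.085; ΔPS = ½(89.2 + 100.9)(31.1 − 29.8) = 123.565.
Government spending = 13 × 100.9 = 1311.7.
Net change = 1112.085 + 123.565 − 1311.7 = -76.05. The loss equals the DWL triangle ½·13·11.7.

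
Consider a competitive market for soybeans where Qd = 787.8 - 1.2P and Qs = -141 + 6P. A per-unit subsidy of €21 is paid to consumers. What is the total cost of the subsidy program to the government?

Government cost = €13734

Pre-subsidy: 787.8 - 1.2P = -141 + 6P gives P* = 129, Q* = 633.
With the rebate, buyers effectively pay Pb = Ps − 21, where Ps is the price sellers receive.
Demand in terms of Ps becomes Qd = 787.8 − 1.2(Ps − 21) = 813 - 1.2Ps. Setting this equal to supply: 813 - 1.2Ps = -141 + 6Ps, so Ps = 132.5.
Buyers pay Pb = 132.5 − 21 = 111.5; Q' = -141 + 6·132.5 = 654.
Government outlay = subsidy × quantity = 21 × 654 = 13734.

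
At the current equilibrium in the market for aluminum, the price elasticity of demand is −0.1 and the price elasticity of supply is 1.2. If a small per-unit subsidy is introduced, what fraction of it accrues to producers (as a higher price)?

Producer share = 1/13

For a small subsidy around the equilibrium, the benefit split depends on the relative slopes, which at a point are proportional to the elasticities.
Buyer share = εs/(εs + |εd|) = 1.2/(1.2 + 0.1) = 12/13; seller share = |εd|/(εs + |εd|) = 1/13.
So producers capture 1/13 of the subsidy.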